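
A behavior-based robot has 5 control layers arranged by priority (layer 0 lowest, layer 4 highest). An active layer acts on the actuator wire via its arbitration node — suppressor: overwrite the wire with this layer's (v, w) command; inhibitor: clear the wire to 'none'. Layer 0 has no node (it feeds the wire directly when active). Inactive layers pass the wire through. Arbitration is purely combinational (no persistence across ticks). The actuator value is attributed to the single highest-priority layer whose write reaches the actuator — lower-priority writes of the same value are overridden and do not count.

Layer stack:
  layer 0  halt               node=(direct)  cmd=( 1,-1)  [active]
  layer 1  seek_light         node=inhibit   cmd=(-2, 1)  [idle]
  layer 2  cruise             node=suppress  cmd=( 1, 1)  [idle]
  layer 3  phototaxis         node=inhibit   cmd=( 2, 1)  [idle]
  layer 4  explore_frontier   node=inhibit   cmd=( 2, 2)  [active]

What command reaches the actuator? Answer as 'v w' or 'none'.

[0] halt on; wire := (1, -1)
[1] seek_light off; pass (1, -1)
[2] cruise off; pass (1, -1)
[3] phototaxis off; pass (1, -1)
[4] explore_frontier on (inhibit); wire := none
output none

none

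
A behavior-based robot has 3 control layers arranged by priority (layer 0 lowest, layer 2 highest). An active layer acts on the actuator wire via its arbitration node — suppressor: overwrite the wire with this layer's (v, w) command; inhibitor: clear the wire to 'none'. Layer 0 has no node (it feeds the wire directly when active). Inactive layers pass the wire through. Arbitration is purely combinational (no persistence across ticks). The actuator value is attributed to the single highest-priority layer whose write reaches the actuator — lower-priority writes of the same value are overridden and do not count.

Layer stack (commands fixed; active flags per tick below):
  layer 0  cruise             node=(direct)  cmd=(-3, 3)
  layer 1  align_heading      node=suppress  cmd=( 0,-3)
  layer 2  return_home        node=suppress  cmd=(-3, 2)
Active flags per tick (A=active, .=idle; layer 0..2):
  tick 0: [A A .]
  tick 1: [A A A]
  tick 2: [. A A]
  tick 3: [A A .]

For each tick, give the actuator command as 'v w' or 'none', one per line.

tick 0:
  [0] cruise on; wire := (-3, 3)
  [1] align_heading on (suppress); wire := (0, -3)
  [2] return_home off; pass (0, -3)
  output (0, -3)
tick 1:
  [0] cruise on; wire := (-3, 3)
  [1] align_heading on (suppress); wire := (0, -3)
  [2] return_home on (suppress); wire := (-3, 2)
  output (-3, 2)
tick 2:
  [0] cruise off; wire := none
  [1] align_heading on (suppress); wire := (0, -3)
  [2] return_home on (suppress); wire := (-3, 2)
  output (-3, 2)
tick 3:
  [0] cruise on; wire := (-3, 3)
  [1] align_heading on (suppress); wire := (0, -3)
  [2] return_home off; pass (0, -3)
  output (0, -3)

0 -3
-3 2
-3 2
0 -3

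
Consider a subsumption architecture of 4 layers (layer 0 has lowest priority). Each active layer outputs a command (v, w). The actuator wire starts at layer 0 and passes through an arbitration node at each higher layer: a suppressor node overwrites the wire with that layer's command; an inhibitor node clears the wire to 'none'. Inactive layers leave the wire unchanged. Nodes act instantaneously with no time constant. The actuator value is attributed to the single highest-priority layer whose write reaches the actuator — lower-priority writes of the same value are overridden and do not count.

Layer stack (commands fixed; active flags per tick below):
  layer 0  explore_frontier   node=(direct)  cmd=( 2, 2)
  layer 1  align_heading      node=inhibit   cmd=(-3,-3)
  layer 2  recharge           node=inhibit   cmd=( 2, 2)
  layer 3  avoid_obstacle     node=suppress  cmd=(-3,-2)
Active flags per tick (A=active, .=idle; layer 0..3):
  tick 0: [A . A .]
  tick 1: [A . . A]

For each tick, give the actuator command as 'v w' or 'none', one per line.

none
-3 -2

tick 0:
  layer 0 (explore_frontier) active — direct: (2, 2)
  layer 1 (align_heading) idle — unchanged: (2, 2)
  layer 2 (recharge) active — inhibits: none
  layer 3 (avoid_obstacle) idle — unchanged: none
  → actuator none
tick 1:
  layer 0 (explore_frontier) active — direct: (2, 2)
  layer 1 (align_heading) idle — unchanged: (2, 2)
  layer 2 (recharge) idle — unchanged: (2, 2)
  layer 3 (avoid_obstacle) active — suppresses: (-3, -2)
  → actuator (-3, -2)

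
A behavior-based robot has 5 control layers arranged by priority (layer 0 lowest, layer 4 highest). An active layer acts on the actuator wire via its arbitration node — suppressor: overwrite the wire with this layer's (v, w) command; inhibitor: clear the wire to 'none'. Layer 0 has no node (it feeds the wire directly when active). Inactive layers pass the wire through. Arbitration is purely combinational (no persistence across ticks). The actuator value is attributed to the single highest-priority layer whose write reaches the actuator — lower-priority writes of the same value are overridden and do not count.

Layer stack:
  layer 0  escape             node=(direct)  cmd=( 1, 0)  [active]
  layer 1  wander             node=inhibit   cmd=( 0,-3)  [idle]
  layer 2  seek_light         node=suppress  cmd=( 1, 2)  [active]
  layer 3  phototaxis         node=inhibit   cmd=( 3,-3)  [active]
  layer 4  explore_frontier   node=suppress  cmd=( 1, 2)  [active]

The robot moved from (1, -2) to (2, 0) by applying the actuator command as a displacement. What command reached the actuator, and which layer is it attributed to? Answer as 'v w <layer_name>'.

1 2 explore_frontier

displacement = (2, 0) − (1, -2) = (1, 2)
L0 escape: active, feeds wire = (1, 0)
L1 wander: idle → wire stays (1, 0)
L2 seek_light: active, suppressor → wire = (1, 2)
L3 phototaxis: active, inhibitor → wire = none
L4 explore_frontier: active, suppressor → wire = (1, 2)
actuator = (1, 2) — from layer 4 (explore_frontier)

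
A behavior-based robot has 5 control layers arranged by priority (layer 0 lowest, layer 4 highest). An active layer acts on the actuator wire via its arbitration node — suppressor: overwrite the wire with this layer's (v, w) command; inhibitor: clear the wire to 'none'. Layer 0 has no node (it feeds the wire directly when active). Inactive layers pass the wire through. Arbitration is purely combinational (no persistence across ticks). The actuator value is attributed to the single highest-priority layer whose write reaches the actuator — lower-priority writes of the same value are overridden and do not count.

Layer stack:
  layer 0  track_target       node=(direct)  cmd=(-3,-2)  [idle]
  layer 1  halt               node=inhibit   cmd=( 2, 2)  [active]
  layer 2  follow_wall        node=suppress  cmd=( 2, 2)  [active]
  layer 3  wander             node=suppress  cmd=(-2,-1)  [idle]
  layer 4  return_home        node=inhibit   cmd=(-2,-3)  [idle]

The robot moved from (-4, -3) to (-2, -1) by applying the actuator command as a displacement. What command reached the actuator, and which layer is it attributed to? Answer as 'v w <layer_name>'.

displacement = (-2, -1) − (-4, -3) = (2, 2)
layer 0 (track_target) idle — none
layer 1 (halt) active — inhibits: none
layer 2 (follow_wall) active — suppresses: (2, 2)
layer 3 (wander) idle — unchanged: (2, 2)
layer 4 (return_home) idle — unchanged: (2, 2)
→ actuator (2, 2) — from layer 2 (follow_wall)

2 2 follow_wall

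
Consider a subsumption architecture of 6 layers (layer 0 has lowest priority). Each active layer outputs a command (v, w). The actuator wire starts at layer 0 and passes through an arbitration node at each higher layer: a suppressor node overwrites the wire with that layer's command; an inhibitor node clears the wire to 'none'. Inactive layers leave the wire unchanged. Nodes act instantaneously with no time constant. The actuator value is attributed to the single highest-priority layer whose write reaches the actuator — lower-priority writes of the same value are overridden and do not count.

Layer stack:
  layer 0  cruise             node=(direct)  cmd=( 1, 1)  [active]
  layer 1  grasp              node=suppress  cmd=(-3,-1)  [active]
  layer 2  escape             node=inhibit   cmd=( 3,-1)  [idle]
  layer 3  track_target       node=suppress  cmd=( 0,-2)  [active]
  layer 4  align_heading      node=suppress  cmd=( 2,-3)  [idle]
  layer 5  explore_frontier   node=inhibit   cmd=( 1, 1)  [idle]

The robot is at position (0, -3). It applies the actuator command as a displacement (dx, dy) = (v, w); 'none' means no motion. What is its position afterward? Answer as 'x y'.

L0 cruise: active, feeds wire = (1, 1)
L1 grasp: active, suppressor → wire = (-3, -1)
L2 escape: idle → wire stays (-3, -1)
L3 track_target: active, suppressor → wire = (0, -2)
L4 align_heading: idle → wire stays (0, -2)
L5 explore_frontier: idle → wire stays (0, -2)
actuator = (0, -2)
position: (0, -3) + (0, -2) = (0, -5)

0 -5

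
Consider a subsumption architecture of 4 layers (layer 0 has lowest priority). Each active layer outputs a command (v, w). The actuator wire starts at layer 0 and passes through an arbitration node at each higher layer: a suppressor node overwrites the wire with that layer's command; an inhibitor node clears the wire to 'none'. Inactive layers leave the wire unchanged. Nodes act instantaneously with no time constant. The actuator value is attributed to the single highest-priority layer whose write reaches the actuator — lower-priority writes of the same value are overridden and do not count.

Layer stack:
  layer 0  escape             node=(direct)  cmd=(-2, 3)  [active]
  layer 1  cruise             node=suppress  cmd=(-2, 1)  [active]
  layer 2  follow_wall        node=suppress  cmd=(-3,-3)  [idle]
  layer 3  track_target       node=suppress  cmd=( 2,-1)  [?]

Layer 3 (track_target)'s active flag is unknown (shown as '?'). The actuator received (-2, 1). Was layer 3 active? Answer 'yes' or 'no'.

no

If layer 3 is active=yes:
  actuator would be (2, -1)
If layer 3 is active=no:
  actuator would be (-2, 1)
Observed (-2, 1), so layer 3 was idle.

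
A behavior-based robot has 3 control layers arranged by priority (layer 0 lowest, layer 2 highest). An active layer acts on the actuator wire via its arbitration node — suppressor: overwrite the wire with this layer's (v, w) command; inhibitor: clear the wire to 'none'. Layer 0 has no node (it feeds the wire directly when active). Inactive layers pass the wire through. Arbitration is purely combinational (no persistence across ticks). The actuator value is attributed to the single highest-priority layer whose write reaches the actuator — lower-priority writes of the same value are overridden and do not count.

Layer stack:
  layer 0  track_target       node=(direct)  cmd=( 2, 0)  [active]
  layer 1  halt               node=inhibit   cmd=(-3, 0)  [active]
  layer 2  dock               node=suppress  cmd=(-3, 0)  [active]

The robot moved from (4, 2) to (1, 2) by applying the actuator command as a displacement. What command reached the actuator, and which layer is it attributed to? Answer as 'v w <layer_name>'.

displacement = (1, 2) − (4, 2) = (-3, 0)
L0 track_target: active, feeds wire = (2, 0)
L1 halt: active, inhibitor → wire = none
L2 dock: active, suppressor → wire = (-3, 0)
actuator = (-3, 0) — from layer 2 (dock)

-3 0 dock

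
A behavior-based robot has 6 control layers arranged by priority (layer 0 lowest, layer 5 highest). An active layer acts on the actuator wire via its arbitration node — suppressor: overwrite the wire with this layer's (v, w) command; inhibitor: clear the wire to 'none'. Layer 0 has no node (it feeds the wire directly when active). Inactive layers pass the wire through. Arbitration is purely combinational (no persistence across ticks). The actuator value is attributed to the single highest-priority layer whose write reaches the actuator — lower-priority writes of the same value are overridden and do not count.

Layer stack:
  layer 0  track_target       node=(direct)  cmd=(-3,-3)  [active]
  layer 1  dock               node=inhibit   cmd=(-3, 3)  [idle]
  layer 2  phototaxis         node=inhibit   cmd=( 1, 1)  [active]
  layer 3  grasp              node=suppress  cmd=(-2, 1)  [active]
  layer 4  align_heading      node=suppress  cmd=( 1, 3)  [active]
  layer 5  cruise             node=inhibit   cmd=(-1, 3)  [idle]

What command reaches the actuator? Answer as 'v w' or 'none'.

layer 0 (track_target) active — direct: (-3, -3)
layer 1 (dock) idle — unchanged: (-3, -3)
layer 2 (phototaxis) active — inhibits: none
layer 3 (grasp) active — suppresses: (-2, 1)
layer 4 (align_heading) active — suppresses: (1, 3)
layer 5 (cruise) idle — unchanged: (1, 3)
→ actuator (1, 3)

1 3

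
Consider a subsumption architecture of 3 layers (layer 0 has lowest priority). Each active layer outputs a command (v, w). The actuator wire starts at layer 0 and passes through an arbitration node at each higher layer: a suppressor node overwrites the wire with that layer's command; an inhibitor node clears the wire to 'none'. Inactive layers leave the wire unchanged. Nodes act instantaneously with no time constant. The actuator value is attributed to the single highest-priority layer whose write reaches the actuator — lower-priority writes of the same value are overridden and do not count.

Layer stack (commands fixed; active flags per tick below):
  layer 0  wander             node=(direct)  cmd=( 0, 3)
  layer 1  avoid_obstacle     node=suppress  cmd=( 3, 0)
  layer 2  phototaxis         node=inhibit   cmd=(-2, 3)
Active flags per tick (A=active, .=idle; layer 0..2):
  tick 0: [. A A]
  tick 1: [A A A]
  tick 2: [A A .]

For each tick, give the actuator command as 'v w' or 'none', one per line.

tick 0:
  layer 0 (wander) idle — none
  layer 1 (avoid_obstacle) active — suppresses: (3, 0)
  layer 2 (phototaxis) active — inhibits: none
  → actuator none
tick 1:
  layer 0 (wander) active — direct: (0, 3)
  layer 1 (avoid_obstacle) active — suppresses: (3, 0)
  layer 2 (phototaxis) active — inhibits: none
  → actuator none
tick 2:
  layer 0 (wander) active — direct: (0, 3)
  layer 1 (avoid_obstacle) active — suppresses: (3, 0)
  layer 2 (phototaxis) idle — unchanged: (3, 0)
  → actuator (3, 0)

none
none
3 0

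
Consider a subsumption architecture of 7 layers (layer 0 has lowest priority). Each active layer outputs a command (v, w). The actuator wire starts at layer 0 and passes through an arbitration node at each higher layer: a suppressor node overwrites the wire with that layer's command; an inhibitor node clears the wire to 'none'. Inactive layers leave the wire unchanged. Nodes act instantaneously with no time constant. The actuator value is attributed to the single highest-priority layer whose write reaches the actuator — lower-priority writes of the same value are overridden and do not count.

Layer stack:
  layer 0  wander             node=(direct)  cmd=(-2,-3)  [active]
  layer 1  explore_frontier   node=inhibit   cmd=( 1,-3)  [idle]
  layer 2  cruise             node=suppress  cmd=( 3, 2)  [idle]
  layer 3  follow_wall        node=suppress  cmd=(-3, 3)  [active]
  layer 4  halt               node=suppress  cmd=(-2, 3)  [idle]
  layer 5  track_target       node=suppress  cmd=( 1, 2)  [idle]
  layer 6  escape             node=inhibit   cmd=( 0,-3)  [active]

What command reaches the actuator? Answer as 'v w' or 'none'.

[0] wander on; wire := (-2, -3)
[1] explore_frontier off; pass (-2, -3)
[2] cruise off; pass (-2, -3)
[3] follow_wall on (suppress); wire := (-3, 3)
[4] halt off; pass (-3, 3)
[5] track_target off; pass (-3, 3)
[6] escape on (inhibit); wire := none
output none

none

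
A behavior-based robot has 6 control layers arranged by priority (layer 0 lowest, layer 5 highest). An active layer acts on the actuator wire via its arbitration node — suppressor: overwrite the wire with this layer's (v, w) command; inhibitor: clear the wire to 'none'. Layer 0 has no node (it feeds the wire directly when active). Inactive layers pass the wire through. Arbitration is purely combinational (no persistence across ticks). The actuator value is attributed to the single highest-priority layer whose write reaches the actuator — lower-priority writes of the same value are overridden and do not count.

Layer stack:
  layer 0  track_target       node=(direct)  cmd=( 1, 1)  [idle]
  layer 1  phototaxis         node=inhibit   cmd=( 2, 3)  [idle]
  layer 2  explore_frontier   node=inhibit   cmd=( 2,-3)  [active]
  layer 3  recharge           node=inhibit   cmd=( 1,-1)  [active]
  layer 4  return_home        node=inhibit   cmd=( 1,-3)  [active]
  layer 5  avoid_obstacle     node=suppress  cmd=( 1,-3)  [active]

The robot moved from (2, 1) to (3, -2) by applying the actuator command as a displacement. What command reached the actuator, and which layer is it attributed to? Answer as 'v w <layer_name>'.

1 -3 avoid_obstacle

displacement = (3, -2) − (2, 1) = (1, -3)
[0] track_target off; wire := none
[1] phototaxis off; pass none
[2] explore_frontier on (inhibit); wire := none
[3] recharge on (inhibit); wire := none
[4] return_home on (inhibit); wire := none
[5] avoid_obstacle on (suppress); wire := (1, -3)
output (1, -3) — from layer 5 (avoid_obstacle)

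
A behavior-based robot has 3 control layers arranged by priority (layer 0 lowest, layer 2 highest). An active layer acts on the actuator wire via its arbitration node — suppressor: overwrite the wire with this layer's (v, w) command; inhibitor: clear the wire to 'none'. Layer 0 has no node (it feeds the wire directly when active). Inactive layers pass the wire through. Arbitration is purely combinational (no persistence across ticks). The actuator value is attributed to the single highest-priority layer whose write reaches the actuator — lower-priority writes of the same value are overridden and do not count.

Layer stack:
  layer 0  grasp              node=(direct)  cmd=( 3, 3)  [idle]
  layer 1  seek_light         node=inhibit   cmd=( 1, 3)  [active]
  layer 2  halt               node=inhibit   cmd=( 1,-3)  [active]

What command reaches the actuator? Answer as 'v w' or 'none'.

none

[0] grasp off; wire := none
[1] seek_light on (inhibit); wire := none
[2] halt on (inhibit); wire := none
output none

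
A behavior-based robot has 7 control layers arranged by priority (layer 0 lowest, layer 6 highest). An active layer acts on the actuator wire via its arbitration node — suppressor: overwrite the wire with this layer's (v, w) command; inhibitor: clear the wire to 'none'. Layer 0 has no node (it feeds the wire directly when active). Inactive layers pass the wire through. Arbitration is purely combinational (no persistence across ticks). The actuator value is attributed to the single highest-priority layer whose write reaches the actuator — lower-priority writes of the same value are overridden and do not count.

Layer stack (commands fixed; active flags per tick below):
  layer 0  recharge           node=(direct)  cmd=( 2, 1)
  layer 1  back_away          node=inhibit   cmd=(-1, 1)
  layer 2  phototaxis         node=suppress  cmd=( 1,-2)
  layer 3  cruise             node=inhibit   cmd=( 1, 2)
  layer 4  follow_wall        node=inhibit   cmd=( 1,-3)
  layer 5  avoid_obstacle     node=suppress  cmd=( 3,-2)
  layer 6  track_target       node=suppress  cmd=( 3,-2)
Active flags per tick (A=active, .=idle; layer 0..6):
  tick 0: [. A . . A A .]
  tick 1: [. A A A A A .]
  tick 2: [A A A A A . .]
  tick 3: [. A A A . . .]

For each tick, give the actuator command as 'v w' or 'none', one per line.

tick 0:
  L0 recharge: idle → wire = none
  L1 back_away: active, inhibitor → wire = none
  L2 phototaxis: idle → wire stays none
  L3 cruise: idle → wire stays none
  L4 follow_wall: active, inhibitor → wire = none
  L5 avoid_obstacle: active, suppressor → wire = (3, -2)
  L6 track_target: idle → wire stays (3, -2)
  actuator = (3, -2)
tick 1:
  L0 recharge: idle → wire = none
  L1 back_away: active, inhibitor → wire = none
  L2 phototaxis: active, suppressor → wire = (1, -2)
  L3 cruise: active, inhibitor → wire = none
  L4 follow_wall: active, inhibitor → wire = none
  L5 avoid_obstacle: active, suppressor → wire = (3, -2)
  L6 track_target: idle → wire stays (3, -2)
  actuator = (3, -2)
tick 2:
  L0 recharge: active, feeds wire = (2, 1)
  L1 back_away: active, inhibitor → wire = none
  L2 phototaxis: active, suppressor → wire = (1, -2)
  L3 cruise: active, inhibitor → wire = none
  L4 follow_wall: active, inhibitor → wire = none
  L5 avoid_obstacle: idle → wire stays none
  L6 track_target: idle → wire stays none
  actuator = none
tick 3:
  L0 recharge: idle → wire = none
  L1 back_away: active, inhibitor → wire = none
  L2 phototaxis: active, suppressor → wire = (1, -2)
  L3 cruise: active, inhibitor → wire = none
  L4 follow_wall: idle → wire stays none
  L5 avoid_obstacle: idle → wire stays none
  L6 track_target: idle → wire stays none
  actuator = none

3 -2
3 -2
none
none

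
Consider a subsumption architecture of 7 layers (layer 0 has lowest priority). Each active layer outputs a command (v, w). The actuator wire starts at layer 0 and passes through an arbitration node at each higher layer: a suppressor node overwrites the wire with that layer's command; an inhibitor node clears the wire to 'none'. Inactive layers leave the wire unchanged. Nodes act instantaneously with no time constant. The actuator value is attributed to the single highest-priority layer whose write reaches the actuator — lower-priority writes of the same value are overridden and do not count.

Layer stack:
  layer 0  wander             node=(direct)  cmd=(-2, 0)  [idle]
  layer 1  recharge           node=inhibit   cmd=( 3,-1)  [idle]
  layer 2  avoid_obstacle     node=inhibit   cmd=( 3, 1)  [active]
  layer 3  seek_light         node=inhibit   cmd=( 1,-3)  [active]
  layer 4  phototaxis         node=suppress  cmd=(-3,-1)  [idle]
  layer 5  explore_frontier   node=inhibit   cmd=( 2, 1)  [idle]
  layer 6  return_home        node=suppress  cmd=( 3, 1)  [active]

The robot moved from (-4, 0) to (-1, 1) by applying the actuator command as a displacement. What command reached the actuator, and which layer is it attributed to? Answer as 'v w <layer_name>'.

3 1 return_home

displacement = (-1, 1) − (-4, 0) = (3, 1)
layer 0 (wander) idle — none
layer 1 (recharge) idle — unchanged: none
layer 2 (avoid_obstacle) active — inhibits: none
layer 3 (seek_light) active — inhibits: none
layer 4 (phototaxis) idle — unchanged: none
layer 5 (explore_frontier) idle — unchanged: none
layer 6 (return_home) active — suppresses: (3, 1)
→ actuator (3, 1) — from layer 6 (return_home)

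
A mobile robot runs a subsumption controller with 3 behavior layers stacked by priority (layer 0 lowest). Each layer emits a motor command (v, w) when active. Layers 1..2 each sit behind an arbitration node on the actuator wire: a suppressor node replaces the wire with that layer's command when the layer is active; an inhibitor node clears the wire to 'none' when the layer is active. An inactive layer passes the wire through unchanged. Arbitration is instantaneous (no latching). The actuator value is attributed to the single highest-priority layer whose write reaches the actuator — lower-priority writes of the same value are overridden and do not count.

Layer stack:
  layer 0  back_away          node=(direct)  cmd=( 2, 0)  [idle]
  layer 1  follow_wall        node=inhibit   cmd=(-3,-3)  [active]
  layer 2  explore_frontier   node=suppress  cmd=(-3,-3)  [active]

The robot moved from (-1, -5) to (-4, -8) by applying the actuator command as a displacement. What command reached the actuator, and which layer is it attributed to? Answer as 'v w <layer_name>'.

displacement = (-4, -8) − (-1, -5) = (-3, -3)
[0] back_away off; wire := none
[1] follow_wall on (inhibit); wire := none
[2] explore_frontier on (suppress); wire := (-3, -3)
output (-3, -3) — from layer 2 (explore_frontier)

-3 -3 explore_frontier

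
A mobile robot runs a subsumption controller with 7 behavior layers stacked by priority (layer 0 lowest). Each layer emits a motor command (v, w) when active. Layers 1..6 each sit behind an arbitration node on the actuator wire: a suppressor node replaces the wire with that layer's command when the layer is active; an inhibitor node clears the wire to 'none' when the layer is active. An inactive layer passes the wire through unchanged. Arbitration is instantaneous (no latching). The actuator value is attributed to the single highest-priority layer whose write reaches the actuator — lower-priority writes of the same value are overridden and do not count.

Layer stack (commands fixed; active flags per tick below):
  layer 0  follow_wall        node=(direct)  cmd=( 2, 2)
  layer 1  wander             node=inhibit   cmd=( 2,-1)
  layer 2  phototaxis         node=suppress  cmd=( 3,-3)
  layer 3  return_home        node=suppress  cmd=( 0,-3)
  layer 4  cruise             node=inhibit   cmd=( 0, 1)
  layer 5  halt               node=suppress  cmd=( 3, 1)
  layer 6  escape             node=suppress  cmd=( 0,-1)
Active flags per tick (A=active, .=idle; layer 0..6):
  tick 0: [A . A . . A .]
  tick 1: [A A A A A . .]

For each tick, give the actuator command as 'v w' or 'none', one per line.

tick 0:
  layer 0 (follow_wall) active — direct: (2, 2)
  layer 1 (wander) idle — unchanged: (2, 2)
  layer 2 (phototaxis) active — suppresses: (3, -3)
  layer 3 (return_home) idle — unchanged: (3, -3)
  layer 4 (cruise) idle — unchanged: (3, -3)
  layer 5 (halt) active — suppresses: (3, 1)
  layer 6 (escape) idle — unchanged: (3, 1)
  → actuator (3, 1)
tick 1:
  layer 0 (follow_wall) active — direct: (2, 2)
  layer 1 (wander) active — inhibits: none
  layer 2 (phototaxis) active — suppresses: (3, -3)
  layer 3 (return_home) active — suppresses: (0, -3)
  layer 4 (cruise) active — inhibits: none
  layer 5 (halt) idle — unchanged: none
  layer 6 (escape) idle — unchanged: none
  → actuator none

3 1
none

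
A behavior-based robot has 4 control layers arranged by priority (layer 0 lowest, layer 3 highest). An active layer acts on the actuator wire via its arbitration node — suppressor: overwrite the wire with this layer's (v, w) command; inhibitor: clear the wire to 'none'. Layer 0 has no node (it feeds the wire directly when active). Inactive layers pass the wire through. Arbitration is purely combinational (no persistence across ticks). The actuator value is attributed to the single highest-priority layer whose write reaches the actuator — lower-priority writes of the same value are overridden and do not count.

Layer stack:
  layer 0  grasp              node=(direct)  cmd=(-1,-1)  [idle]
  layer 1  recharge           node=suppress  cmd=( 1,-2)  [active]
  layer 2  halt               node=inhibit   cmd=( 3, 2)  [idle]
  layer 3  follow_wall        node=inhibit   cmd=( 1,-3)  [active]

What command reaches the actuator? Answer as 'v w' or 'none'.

none

[0] grasp off; wire := none
[1] recharge on (suppress); wire := (1, -2)
[2] halt off; pass (1, -2)
[3] follow_wall on (inhibit); wire := none
output none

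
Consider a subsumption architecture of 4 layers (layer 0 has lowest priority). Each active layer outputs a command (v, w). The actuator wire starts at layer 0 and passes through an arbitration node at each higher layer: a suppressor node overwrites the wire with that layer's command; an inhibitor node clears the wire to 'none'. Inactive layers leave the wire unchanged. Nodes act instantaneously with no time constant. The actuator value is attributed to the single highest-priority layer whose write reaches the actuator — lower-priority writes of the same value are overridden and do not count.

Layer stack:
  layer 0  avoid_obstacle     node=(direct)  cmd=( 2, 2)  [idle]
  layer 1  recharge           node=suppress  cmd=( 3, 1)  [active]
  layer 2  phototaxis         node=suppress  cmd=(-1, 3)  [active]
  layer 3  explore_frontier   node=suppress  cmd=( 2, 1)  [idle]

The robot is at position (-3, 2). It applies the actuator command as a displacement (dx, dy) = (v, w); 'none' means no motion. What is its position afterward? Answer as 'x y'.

L0 avoid_obstacle: idle → wire = none
L1 recharge: active, suppressor → wire = (3, 1)
L2 phototaxis: active, suppressor → wire = (-1, 3)
L3 explore_frontier: idle → wire stays (-1, 3)
actuator = (-1, 3)
position: (-3, 2) + (-1, 3) = (-4, 5)

-4 5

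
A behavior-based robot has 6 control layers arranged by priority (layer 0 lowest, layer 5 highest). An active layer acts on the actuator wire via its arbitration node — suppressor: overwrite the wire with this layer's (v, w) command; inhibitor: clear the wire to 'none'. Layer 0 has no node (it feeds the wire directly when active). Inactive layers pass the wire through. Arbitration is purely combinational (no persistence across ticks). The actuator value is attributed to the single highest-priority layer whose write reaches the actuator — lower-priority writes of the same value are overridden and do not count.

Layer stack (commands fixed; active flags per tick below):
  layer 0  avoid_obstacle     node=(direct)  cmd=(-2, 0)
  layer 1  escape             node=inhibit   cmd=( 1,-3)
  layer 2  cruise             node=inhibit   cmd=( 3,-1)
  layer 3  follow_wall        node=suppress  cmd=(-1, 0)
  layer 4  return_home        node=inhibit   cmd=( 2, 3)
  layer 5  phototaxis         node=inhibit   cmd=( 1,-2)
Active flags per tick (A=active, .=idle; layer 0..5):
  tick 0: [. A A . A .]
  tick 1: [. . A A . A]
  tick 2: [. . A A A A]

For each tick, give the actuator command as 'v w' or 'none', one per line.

tick 0:
  L0 avoid_obstacle: idle → wire = none
  L1 escape: active, inhibitor → wire = none
  L2 cruise: active, inhibitor → wire = none
  L3 follow_wall: idle → wire stays none
  L4 return_home: active, inhibitor → wire = none
  L5 phototaxis: idle → wire stays none
  actuator = none
tick 1:
  L0 avoid_obstacle: idle → wire = none
  L1 escape: idle → wire stays none
  L2 cruise: active, inhibitor → wire = none
  L3 follow_wall: active, suppressor → wire = (-1, 0)
  L4 return_home: idle → wire stays (-1, 0)
  L5 phototaxis: active, inhibitor → wire = none
  actuator = none
tick 2:
  L0 avoid_obstacle: idle → wire = none
  L1 escape: idle → wire stays none
  L2 cruise: active, inhibitor → wire = none
  L3 follow_wall: active, suppressor → wire = (-1, 0)
  L4 return_home: active, inhibitor → wire = none
  L5 phototaxis: active, inhibitor → wire = none
  actuator = none

none
none
none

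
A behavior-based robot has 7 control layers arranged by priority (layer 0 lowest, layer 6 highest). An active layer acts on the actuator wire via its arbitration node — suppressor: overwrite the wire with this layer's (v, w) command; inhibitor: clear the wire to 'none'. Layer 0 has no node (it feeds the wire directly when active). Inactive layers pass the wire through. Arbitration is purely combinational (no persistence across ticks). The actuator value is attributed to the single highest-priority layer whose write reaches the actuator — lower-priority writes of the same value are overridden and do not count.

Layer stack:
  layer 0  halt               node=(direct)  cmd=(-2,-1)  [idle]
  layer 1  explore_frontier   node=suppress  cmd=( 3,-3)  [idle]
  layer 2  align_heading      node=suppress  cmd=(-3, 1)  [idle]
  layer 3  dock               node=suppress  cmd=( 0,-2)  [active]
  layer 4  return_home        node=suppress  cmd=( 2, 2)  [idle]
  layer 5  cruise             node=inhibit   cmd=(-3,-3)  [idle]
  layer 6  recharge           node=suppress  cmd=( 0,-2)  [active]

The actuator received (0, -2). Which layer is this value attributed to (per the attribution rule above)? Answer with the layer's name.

layer 0 (halt) idle — none
layer 1 (explore_frontier) idle — unchanged: none
layer 2 (align_heading) idle — unchanged: none
layer 3 (dock) active — suppresses: (0, -2)
layer 4 (return_home) idle — unchanged: (0, -2)
layer 5 (cruise) idle — unchanged: (0, -2)
layer 6 (recharge) active — suppresses: (0, -2)
→ actuator (0, -2)
last writer: layer 6 = recharge

recharge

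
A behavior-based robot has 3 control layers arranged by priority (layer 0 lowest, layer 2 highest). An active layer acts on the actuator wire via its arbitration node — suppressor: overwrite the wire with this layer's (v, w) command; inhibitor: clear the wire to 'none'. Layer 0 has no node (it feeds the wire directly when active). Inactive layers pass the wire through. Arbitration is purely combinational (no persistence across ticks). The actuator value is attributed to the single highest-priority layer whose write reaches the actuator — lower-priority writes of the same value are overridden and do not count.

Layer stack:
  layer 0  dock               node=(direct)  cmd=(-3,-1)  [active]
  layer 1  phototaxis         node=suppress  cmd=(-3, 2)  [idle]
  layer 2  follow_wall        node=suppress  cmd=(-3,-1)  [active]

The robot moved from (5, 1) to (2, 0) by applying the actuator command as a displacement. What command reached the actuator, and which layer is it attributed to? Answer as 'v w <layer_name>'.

displacement = (2, 0) − (5, 1) = (-3, -1)
L0 dock: active, feeds wire = (-3, -1)
L1 phototaxis: idle → wire stays (-3, -1)
L2 follow_wall: active, suppressor → wire = (-3, -1)
actuator = (-3, -1) — from layer 2 (follow_wall)

-3 -1 follow_wall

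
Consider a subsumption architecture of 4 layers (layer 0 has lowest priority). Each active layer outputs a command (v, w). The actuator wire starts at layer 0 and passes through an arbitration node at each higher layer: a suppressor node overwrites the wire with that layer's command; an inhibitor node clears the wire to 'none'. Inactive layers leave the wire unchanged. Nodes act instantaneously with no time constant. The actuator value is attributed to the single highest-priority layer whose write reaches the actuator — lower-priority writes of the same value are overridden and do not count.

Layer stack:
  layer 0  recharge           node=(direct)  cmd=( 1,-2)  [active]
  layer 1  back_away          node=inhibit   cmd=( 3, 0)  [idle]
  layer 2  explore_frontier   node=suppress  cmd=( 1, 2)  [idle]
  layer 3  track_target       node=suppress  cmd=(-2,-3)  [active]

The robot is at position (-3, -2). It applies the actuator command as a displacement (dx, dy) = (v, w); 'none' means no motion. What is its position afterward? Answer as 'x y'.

[0] recharge on; wire := (1, -2)
[1] back_away off; pass (1, -2)
[2] explore_frontier off; pass (1, -2)
[3] track_target on (suppress); wire := (-2, -3)
output (-2, -3)
position: (-3, -2) + (-2, -3) = (-5, -5)

-5 -5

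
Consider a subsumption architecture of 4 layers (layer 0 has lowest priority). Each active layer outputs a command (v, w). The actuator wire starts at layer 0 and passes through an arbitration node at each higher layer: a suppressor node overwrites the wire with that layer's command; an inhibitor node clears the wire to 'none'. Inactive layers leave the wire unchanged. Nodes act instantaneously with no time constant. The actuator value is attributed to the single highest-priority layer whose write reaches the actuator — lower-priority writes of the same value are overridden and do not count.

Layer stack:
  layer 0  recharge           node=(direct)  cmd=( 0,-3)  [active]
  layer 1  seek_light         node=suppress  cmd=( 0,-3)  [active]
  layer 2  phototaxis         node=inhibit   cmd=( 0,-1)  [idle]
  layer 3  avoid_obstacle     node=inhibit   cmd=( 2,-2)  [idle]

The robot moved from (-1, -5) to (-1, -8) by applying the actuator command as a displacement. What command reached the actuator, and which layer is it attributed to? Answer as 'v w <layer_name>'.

displacement = (-1, -8) − (-1, -5) = (0, -3)
L0 recharge: active, feeds wire = (0, -3)
L1 seek_light: active, suppressor → wire = (0, -3)
L2 phototaxis: idle → wire stays (0, -3)
L3 avoid_obstacle: idle → wire stays (0, -3)
actuator = (0, -3) — from layer 1 (seek_light)

0 -3 seek_light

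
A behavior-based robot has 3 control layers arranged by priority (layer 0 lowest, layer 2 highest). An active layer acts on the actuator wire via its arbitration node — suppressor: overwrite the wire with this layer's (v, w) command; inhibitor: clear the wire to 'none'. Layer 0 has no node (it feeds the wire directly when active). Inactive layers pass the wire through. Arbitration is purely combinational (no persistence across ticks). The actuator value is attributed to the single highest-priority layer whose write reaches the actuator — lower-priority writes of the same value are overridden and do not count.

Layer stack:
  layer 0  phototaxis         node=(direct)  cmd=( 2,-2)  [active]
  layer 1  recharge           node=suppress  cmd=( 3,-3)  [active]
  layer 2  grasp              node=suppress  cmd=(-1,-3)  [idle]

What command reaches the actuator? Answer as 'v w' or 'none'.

L0 phototaxis: active, feeds wire = (2, -2)
L1 recharge: active, suppressor → wire = (3, -3)
L2 grasp: idle → wire stays (3, -3)
actuator = (3, -3)

3 -3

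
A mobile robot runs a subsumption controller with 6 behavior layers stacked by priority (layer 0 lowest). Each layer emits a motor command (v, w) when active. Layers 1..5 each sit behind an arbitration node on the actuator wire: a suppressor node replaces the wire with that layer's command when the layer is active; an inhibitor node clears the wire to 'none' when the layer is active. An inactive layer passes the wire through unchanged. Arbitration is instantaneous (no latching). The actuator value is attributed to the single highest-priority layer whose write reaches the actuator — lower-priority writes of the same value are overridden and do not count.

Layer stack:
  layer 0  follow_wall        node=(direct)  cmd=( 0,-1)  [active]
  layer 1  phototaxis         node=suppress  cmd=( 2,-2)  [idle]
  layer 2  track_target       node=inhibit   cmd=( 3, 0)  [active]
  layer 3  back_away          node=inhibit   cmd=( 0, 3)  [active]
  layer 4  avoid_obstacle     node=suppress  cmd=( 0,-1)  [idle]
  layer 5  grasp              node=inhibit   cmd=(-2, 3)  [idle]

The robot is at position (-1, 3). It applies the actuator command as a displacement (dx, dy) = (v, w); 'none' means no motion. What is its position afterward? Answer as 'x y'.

-1 3

[0] follow_wall on; wire := (0, -1)
[1] phototaxis off; pass (0, -1)
[2] track_target on (inhibit); wire := none
[3] back_away on (inhibit); wire := none
[4] avoid_obstacle off; pass none
[5] grasp off; pass none
output none
position: (-1, 3) + none = (-1, 3)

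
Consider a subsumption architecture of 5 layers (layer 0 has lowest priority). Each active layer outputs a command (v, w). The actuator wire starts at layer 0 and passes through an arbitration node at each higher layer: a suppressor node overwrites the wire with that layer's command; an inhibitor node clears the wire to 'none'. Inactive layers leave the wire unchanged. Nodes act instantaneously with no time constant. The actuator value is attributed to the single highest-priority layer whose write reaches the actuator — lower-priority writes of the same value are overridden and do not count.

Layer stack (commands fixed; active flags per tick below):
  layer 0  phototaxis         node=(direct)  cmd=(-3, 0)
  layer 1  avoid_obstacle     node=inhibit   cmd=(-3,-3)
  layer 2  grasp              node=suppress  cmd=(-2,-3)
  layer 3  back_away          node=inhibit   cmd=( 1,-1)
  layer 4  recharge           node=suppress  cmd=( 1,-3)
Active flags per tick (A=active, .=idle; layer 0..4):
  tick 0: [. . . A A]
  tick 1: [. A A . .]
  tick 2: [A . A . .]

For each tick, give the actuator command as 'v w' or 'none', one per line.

tick 0:
  layer 0 (phototaxis) idle — none
  layer 1 (avoid_obstacle) idle — unchanged: none
  layer 2 (grasp) idle — unchanged: none
  layer 3 (back_away) active — inhibits: none
  layer 4 (recharge) active — suppresses: (1, -3)
  → actuator (1, -3)
tick 1:
  layer 0 (phototaxis) idle — none
  layer 1 (avoid_obstacle) active — inhibits: none
  layer 2 (grasp) active — suppresses: (-2, -3)
  layer 3 (back_away) idle — unchanged: (-2, -3)
  layer 4 (recharge) idle — unchanged: (-2, -3)
  → actuator (-2, -3)
tick 2:
  layer 0 (phototaxis) active — direct: (-3, 0)
  layer 1 (avoid_obstacle) idle — unchanged: (-3, 0)
  layer 2 (grasp) active — suppresses: (-2, -3)
  layer 3 (back_away) idle — unchanged: (-2, -3)
  layer 4 (recharge) idle — unchanged: (-2, -3)
  → actuator (-2, -3)

1 -3
-2 -3
-2 -3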